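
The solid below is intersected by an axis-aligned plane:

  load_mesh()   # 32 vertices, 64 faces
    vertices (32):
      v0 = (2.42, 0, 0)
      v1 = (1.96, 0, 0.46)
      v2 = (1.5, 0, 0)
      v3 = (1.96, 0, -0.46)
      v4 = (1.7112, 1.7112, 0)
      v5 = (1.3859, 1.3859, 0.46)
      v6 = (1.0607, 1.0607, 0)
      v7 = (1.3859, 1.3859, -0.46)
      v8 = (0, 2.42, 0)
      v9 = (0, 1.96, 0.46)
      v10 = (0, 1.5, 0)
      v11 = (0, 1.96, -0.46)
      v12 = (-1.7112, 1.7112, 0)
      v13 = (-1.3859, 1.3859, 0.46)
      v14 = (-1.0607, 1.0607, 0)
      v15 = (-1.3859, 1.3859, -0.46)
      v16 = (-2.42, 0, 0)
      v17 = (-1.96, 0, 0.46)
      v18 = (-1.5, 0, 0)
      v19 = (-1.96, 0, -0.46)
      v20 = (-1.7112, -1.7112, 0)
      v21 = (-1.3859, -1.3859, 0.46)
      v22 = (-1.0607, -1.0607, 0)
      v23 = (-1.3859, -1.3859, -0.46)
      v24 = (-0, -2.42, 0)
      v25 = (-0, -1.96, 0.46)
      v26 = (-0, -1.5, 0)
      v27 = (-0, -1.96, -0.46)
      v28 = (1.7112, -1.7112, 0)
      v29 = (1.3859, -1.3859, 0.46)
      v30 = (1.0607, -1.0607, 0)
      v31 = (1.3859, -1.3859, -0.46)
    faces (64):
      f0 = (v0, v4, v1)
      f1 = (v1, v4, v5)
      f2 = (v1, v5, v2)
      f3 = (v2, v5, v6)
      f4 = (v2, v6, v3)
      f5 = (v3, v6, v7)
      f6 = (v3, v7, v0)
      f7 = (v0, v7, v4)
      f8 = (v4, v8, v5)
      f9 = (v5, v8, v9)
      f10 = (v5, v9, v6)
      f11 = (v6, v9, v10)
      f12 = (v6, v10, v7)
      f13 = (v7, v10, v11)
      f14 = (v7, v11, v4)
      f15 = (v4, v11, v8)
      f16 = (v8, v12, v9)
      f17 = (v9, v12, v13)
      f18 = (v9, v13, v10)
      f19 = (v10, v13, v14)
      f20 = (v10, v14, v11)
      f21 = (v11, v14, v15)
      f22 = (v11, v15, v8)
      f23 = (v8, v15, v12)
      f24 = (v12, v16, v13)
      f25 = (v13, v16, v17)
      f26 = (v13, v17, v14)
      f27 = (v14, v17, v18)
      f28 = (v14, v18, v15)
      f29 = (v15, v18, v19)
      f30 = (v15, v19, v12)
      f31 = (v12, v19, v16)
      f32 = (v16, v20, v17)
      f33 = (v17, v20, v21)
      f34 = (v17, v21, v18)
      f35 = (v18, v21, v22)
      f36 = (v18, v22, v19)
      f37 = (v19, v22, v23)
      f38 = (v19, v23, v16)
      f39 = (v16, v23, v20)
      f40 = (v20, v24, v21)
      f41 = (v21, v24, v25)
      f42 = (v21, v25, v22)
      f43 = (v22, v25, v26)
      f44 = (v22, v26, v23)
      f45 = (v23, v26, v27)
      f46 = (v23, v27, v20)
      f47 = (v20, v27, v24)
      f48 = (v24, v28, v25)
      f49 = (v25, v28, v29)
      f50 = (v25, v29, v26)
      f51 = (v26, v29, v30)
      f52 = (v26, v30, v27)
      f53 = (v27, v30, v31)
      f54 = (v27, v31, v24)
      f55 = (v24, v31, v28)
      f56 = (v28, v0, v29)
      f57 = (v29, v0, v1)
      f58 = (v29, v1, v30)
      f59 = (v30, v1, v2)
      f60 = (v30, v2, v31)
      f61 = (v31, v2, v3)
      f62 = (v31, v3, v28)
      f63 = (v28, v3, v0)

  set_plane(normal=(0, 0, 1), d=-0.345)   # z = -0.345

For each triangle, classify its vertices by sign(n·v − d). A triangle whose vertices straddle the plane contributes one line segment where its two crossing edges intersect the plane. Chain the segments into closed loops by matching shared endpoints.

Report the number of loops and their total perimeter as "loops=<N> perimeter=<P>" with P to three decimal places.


loops=2 perimeter=24.002

Straddling triangles (32 of 64):
  (v2,v6,v3) [++-] → (1.73517, 0.265175, -0.345)–(1.845, 0, -0.345)  len=0.2870
  (v3,v6,v7) [-+-] → (1.73517, 0.265175, -0.345)–(1.3046, 1.3046, -0.345)  len=1.1251
  (v3,v7,v0) [--+] → (1.64443, 1.03942, -0.345)–(2.075, 0, -0.345)  len=1.1251
  (v0,v7,v4) [+-+] → (1.64443, 1.03942, -0.345)–(1.46723, 1.46723, -0.345)  len=0.4630
  (v6,v10,v7) [++-] → (1.03942, 1.41443, -0.345)–(1.3046, 1.3046, -0.345)  len=0.2870
  (v7,v10,v11) [-+-] → (1.03942, 1.41443, -0.345)–(0, 1.845, -0.345)  len=1.1251
  (v7,v11,v4) [--+] → (0.4278, 1.8978, -0.345)–(1.46723, 1.46723, -0.345)  len=1.1251
  (v4,v11,v8) [+-+] → (0.4278, 1.8978, -0.345)–(0, 2.075, -0.345)  len=0.4630
  (v10,v14,v11) [++-] → (-0.265175, 1.73517, -0.345)–(0, 1.845, -0.345)  len=0.2870
  (v11,v14,v15) [-+-] → (-0.265175, 1.73517, -0.345)–(-1.3046, 1.3046, -0.345)  len=1.1251
  (v11,v15,v8) [--+] → (-1.03942, 1.64443, -0.345)–(0, 2.075, -0.345)  len=1.1251
  (v8,v15,v12) [+-+] → (-1.03942, 1.64443, -0.345)–(-1.46723, 1.46723, -0.345)  len=0.4630
  (v14,v18,v15) [++-] → (-1.41443, 1.03942, -0.345)–(-1.3046, 1.3046, -0.345)  len=0.2870
  (v15,v18,v19) [-+-] → (-1.41443, 1.03942, -0.345)–(-1.845, 0, -0.345)  len=1.1251
  (v15,v19,v12) [--+] → (-1.8978, 0.4278, -0.345)–(-1.46723, 1.46723, -0.345)  len=1.1251
  (v12,v19,v16) [+-+] → (-1.8978, 0.4278, -0.345)–(-2.075, 0, -0.345)  len=0.4630
  (v18,v22,v19) [++-] → (-1.73517, -0.265175, -0.345)–(-1.845, 0, -0.345)  len=0.2870
  (v19,v22,v23) [-+-] → (-1.73517, -0.265175, -0.345)–(-1.3046, -1.3046, -0.345)  len=1.1251
  (v19,v23,v16) [--+] → (-1.64443, -1.03942, -0.345)–(-2.075, 0, -0.345)  len=1.1251
  (v16,v23,v20) [+-+] → (-1.64443, -1.03942, -0.345)–(-1.46723, -1.46723, -0.345)  len=0.4630
  (v22,v26,v23) [++-] → (-1.03942, -1.41443, -0.345)–(-1.3046, -1.3046, -0.345)  len=0.2870
  (v23,v26,v27) [-+-] → (-1.03942, -1.41443, -0.345)–(0, -1.845, -0.345)  len=1.1251
  (v23,v27,v20) [--+] → (-0.4278, -1.8978, -0.345)–(-1.46723, -1.46723, -0.345)  len=1.1251
  (v20,v27,v24) [+-+] → (-0.4278, -1.8978, -0.345)–(0, -2.075, -0.345)  len=0.4630
  (v26,v30,v27) [++-] → (0.265175, -1.73517, -0.345)–(0, -1.845, -0.345)  len=0.2870
  (v27,v30,v31) [-+-] → (0.265175, -1.73517, -0.345)–(1.3046, -1.3046, -0.345)  len=1.1251
  (v27,v31,v24) [--+] → (1.03942, -1.64443, -0.345)–(0, -2.075, -0.345)  len=1.1251
  (v24,v31,v28) [+-+] → (1.03942, -1.64443, -0.345)–(1.46723, -1.46723, -0.345)  len=0.4630
  (v30,v2,v31) [++-] → (1.41443, -1.03942, -0.345)–(1.3046, -1.3046, -0.345)  len=0.2870
  (v31,v2,v3) [-+-] → (1.41443, -1.03942, -0.345)–(1.845, 0, -0.345)  len=1.1251
  (v31,v3,v28) [--+] → (1.8978, -0.4278, -0.345)–(1.46723, -1.46723, -0.345)  len=1.1251
  (v28,v3,v0) [+-+] → (1.8978, -0.4278, -0.345)–(2.075, 0, -0.345)  len=0.4630

Chained into 2 loop(s):
  loop 1: 16 segments, perimeter = 11.2968
  loop 2: 16 segments, perimeter = 12.7050
Total perimeter = 24.002


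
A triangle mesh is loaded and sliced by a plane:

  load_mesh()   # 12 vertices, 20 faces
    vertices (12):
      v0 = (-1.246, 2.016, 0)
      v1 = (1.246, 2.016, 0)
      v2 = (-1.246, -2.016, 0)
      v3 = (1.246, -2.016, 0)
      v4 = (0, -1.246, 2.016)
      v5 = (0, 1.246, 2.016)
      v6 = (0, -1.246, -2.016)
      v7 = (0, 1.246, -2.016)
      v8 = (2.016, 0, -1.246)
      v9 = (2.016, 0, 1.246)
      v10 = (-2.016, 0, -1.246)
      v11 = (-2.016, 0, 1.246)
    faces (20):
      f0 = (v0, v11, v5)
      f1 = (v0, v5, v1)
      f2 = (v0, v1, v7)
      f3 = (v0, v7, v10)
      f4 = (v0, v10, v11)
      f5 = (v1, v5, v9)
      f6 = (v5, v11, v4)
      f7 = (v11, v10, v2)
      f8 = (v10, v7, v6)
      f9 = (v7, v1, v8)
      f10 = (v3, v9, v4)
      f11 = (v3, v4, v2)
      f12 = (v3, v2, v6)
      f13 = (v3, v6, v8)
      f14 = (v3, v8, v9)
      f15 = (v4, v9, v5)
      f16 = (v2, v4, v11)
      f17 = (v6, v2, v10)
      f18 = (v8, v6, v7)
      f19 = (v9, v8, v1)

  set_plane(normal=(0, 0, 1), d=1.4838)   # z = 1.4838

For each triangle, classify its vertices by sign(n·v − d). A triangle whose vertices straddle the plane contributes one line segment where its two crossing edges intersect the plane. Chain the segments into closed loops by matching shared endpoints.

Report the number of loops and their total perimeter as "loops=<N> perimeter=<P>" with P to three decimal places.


loops=1 perimeter=8.876

Straddling triangles (8 of 20):
  (v0,v11,v5) [--+] → (-1.3934, 0.384804, 1.4838)–(-0.328929, 1.44927, 1.4838)  len=1.5054
  (v0,v5,v1) [-+-] → (-0.328929, 1.44927, 1.4838)–(0.328929, 1.44927, 1.4838)  len=0.6579
  (v1,v5,v9) [-+-] → (0.328929, 1.44927, 1.4838)–(1.3934, 0.384804, 1.4838)  len=1.5054
  (v5,v11,v4) [+-+] → (-1.3934, 0.384804, 1.4838)–(-1.3934, -0.384804, 1.4838)  len=0.7696
  (v3,v9,v4) [--+] → (1.3934, -0.384804, 1.4838)–(0.328929, -1.44927, 1.4838)  len=1.5054
  (v3,v4,v2) [-+-] → (0.328929, -1.44927, 1.4838)–(-0.328929, -1.44927, 1.4838)  len=0.6579
  (v4,v9,v5) [+-+] → (1.3934, -0.384804, 1.4838)–(1.3934, 0.384804, 1.4838)  len=0.7696
  (v2,v4,v11) [-+-] → (-0.328929, -1.44927, 1.4838)–(-1.3934, -0.384804, 1.4838)  len=1.5054

Chained into 1 loop(s):
  loop 1: 8 segments, perimeter = 8.8765
Total perimeter = 8.876


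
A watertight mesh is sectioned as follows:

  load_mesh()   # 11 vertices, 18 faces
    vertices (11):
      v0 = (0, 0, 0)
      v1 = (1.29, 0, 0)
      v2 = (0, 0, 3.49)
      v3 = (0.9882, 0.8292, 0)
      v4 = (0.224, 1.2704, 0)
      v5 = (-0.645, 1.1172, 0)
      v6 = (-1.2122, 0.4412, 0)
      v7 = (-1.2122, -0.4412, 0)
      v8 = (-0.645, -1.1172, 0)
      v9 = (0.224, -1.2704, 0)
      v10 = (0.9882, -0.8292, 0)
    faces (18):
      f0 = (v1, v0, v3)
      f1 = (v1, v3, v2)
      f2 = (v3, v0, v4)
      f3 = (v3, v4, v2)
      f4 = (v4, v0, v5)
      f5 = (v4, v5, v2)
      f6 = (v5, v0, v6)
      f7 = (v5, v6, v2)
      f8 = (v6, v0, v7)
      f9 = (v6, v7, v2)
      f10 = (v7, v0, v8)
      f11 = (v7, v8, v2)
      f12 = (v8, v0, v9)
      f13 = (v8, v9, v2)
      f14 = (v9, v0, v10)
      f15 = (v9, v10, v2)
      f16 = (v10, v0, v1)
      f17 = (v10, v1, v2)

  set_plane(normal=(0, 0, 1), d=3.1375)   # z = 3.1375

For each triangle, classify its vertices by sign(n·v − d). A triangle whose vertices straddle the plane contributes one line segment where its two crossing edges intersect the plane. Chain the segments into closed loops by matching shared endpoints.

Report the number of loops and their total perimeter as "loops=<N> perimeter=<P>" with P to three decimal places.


loops=1 perimeter=0.802

Straddling triangles (9 of 18):
  (v1,v3,v2) [--+] → (0.099811, 0.0837516, 3.1375)–(0.130294, 0, 3.1375)  len=0.0891
  (v3,v4,v2) [--+] → (0.0226246, 0.128314, 3.1375)–(0.099811, 0.0837516, 3.1375)  len=0.0891
  (v4,v5,v2) [--+] → (-0.0651468, 0.11284, 3.1375)–(0.0226246, 0.128314, 3.1375)  len=0.0891
  (v5,v6,v2) [--+] → (-0.122436, 0.0445625, 3.1375)–(-0.0651468, 0.11284, 3.1375)  len=0.0891
  (v6,v7,v2) [--+] → (-0.122436, -0.0445625, 3.1375)–(-0.122436, 0.0445625, 3.1375)  len=0.0891
  (v7,v8,v2) [--+] → (-0.0651468, -0.11284, 3.1375)–(-0.122436, -0.0445625, 3.1375)  len=0.0891
  (v8,v9,v2) [--+] → (0.0226246, -0.128314, 3.1375)–(-0.0651468, -0.11284, 3.1375)  len=0.0891
  (v9,v10,v2) [--+] → (0.099811, -0.0837516, 3.1375)–(0.0226246, -0.128314, 3.1375)  len=0.0891
  (v10,v1,v2) [--+] → (0.130294, 0, 3.1375)–(0.099811, -0.0837516, 3.1375)  len=0.0891

Chained into 1 loop(s):
  loop 1: 9 segments, perimeter = 0.8021
Total perimeter = 0.802


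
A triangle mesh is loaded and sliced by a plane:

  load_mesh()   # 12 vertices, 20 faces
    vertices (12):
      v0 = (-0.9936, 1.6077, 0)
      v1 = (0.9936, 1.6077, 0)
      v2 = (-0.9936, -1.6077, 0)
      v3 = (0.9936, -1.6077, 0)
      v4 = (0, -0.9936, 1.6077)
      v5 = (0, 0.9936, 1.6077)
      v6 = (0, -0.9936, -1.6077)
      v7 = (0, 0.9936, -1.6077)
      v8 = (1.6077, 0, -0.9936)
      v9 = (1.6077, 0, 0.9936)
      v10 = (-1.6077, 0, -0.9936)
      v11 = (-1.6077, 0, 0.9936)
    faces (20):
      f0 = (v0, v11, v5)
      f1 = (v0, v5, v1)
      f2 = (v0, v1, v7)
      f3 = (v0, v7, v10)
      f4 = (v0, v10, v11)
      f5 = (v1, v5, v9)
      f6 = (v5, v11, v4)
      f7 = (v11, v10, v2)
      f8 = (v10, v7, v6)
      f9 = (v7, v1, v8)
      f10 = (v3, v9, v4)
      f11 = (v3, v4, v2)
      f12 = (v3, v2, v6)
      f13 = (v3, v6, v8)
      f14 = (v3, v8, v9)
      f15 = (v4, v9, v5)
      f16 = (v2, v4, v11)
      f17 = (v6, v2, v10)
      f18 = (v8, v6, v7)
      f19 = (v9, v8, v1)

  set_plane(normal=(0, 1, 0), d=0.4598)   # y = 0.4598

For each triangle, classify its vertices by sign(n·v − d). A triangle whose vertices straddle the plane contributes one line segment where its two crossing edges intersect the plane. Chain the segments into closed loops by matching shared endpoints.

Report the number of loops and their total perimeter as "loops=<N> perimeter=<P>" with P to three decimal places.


loops=1 perimeter=9.751

Straddling triangles (10 of 20):
  (v0,v11,v5) [+-+] → (-1.43207, 0.4598, 0.709432)–(-0.863718, 0.4598, 1.27778)  len=0.8038
  (v0,v7,v10) [++-] → (-0.863718, 0.4598, -1.27778)–(-1.43207, 0.4598, -0.709432)  len=0.8038
  (v0,v10,v11) [+--] → (-1.43207, 0.4598, -0.709432)–(-1.43207, 0.4598, 0.709432)  len=1.4189
  (v1,v5,v9) [++-] → (0.863718, 0.4598, 1.27778)–(1.43207, 0.4598, 0.709432)  len=0.8038
  (v5,v11,v4) [+--] → (-0.863718, 0.4598, 1.27778)–(0, 0.4598, 1.6077)  len=0.9246
  (v10,v7,v6) [-+-] → (-0.863718, 0.4598, -1.27778)–(0, 0.4598, -1.6077)  len=0.9246
  (v7,v1,v8) [++-] → (1.43207, 0.4598, -0.709432)–(0.863718, 0.4598, -1.27778)  len=0.8038
  (v4,v9,v5) [--+] → (0.863718, 0.4598, 1.27778)–(0, 0.4598, 1.6077)  len=0.9246
  (v8,v6,v7) [--+] → (0, 0.4598, -1.6077)–(0.863718, 0.4598, -1.27778)  len=0.9246
  (v9,v8,v1) [--+] → (1.43207, 0.4598, -0.709432)–(1.43207, 0.4598, 0.709432)  len=1.4189

Chained into 1 loop(s):
  loop 1: 10 segments, perimeter = 9.7511
Total perimeter = 9.751


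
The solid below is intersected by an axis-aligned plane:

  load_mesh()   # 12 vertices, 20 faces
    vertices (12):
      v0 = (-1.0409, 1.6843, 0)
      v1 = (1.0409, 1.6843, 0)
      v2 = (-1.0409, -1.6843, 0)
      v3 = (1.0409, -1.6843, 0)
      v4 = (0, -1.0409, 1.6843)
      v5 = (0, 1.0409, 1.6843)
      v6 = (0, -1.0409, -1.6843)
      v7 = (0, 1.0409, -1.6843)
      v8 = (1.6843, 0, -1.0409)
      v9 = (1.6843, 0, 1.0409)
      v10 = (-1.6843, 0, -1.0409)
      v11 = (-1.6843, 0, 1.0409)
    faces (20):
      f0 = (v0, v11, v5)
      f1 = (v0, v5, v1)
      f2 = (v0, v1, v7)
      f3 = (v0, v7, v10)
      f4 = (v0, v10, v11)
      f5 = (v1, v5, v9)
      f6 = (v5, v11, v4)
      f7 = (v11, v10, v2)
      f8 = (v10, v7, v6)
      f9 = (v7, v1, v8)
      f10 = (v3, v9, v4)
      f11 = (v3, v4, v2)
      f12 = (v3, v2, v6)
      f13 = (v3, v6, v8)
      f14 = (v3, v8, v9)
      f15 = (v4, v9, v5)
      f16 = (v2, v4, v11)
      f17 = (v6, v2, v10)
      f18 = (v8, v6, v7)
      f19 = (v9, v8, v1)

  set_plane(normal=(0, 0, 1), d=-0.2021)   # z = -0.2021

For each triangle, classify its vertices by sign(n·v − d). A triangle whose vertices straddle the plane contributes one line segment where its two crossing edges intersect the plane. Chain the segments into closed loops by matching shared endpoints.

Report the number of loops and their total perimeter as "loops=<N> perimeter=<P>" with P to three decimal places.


Straddling triangles (10 of 20):
  (v0,v1,v7) [++-] → (0.916002, 1.6071, -0.2021)–(-0.916002, 1.6071, -0.2021)  len=1.8320
  (v0,v7,v10) [+--] → (-0.916002, 1.6071, -0.2021)–(-1.16582, 1.35728, -0.2021)  len=0.3533
  (v0,v10,v11) [+-+] → (-1.16582, 1.35728, -0.2021)–(-1.6843, 0, -0.2021)  len=1.4529
  (v11,v10,v2) [+-+] → (-1.6843, 0, -0.2021)–(-1.16582, -1.35728, -0.2021)  len=1.4529
  (v7,v1,v8) [-+-] → (0.916002, 1.6071, -0.2021)–(1.16582, 1.35728, -0.2021)  len=0.3533
  (v3,v2,v6) [++-] → (-0.916002, -1.6071, -0.2021)–(0.916002, -1.6071, -0.2021)  len=1.8320
  (v3,v6,v8) [+--] → (0.916002, -1.6071, -0.2021)–(1.16582, -1.35728, -0.2021)  len=0.3533
  (v3,v8,v9) [+-+] → (1.16582, -1.35728, -0.2021)–(1.6843, 0, -0.2021)  len=1.4529
  (v6,v2,v10) [-+-] → (-0.916002, -1.6071, -0.2021)–(-1.16582, -1.35728, -0.2021)  len=0.3533
  (v9,v8,v1) [+-+] → (1.6843, 0, -0.2021)–(1.16582, 1.35728, -0.2021)  len=1.4529

Chained into 1 loop(s):
  loop 1: 10 segments, perimeter = 10.8889
Total perimeter = 10.889

loops=1 perimeter=10.889


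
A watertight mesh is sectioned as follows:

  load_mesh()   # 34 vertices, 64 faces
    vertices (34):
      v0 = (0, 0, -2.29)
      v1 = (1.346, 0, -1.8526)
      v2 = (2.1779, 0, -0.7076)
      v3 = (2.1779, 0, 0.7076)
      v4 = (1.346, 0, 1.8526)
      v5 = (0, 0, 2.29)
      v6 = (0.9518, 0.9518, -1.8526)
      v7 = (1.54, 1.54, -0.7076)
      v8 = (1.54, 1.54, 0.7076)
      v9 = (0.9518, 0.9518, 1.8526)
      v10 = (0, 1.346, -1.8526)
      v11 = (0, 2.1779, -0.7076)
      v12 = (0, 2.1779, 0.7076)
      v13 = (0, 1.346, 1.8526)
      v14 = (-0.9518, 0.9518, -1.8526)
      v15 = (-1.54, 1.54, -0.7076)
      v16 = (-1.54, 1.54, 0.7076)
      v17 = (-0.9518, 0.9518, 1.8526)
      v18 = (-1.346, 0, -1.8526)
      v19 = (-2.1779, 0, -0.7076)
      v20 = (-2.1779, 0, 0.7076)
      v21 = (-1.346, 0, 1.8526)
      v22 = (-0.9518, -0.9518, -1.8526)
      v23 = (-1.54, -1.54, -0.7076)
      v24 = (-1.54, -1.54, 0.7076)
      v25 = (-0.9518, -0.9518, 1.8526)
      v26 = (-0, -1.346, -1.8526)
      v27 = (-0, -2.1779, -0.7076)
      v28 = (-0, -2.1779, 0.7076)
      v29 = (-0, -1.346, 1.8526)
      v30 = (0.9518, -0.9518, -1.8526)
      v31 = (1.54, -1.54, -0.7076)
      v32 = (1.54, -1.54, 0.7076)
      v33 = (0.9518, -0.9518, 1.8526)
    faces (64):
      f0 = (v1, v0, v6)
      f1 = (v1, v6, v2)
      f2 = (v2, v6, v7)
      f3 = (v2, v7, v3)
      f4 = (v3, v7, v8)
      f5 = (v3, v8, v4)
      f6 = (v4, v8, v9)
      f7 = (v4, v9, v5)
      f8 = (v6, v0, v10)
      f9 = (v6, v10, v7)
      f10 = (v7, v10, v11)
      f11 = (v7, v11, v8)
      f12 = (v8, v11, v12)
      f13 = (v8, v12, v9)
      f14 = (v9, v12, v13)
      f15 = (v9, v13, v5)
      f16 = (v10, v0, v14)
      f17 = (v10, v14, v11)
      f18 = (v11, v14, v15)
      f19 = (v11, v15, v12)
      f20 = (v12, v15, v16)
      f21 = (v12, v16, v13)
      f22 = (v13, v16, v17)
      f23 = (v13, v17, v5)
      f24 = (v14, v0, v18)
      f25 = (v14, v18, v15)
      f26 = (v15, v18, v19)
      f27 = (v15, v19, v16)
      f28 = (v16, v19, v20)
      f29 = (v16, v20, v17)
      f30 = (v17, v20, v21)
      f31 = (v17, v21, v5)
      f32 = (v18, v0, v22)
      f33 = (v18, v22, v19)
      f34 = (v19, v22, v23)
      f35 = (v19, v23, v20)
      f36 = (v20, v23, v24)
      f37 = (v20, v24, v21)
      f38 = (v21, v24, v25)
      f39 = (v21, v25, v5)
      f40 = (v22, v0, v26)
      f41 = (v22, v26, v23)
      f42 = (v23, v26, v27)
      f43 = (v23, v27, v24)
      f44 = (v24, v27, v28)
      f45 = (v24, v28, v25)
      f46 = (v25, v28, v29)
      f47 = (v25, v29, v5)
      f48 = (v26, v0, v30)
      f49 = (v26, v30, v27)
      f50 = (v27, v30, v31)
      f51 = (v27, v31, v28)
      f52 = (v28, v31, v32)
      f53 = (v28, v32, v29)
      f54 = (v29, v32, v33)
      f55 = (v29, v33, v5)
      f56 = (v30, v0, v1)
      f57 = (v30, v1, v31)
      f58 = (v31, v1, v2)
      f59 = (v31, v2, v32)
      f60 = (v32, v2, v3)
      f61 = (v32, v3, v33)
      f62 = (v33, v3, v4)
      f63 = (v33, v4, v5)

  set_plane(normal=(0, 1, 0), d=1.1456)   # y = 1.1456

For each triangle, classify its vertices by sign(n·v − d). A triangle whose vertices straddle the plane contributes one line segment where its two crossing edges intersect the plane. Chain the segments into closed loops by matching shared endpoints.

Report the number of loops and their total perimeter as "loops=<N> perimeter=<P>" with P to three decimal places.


loops=1 perimeter=11.626

Straddling triangles (20 of 64):
  (v2,v6,v7) [--+] → (1.1456, 1.1456, -1.47535)–(1.70337, 1.1456, -0.7076)  len=0.9490
  (v2,v7,v3) [-+-] → (1.70337, 1.1456, -0.7076)–(1.70337, 1.1456, -0.345162)  len=0.3624
  (v3,v7,v8) [-++] → (1.70337, 1.1456, -0.345162)–(1.70337, 1.1456, 0.7076)  len=1.0528
  (v3,v8,v4) [-+-] → (1.70337, 1.1456, 0.7076)–(1.49032, 1.1456, 1.00084)  len=0.3625
  (v4,v8,v9) [-+-] → (1.49032, 1.1456, 1.00084)–(1.1456, 1.1456, 1.47535)  len=0.5865
  (v6,v0,v10) [--+] → (0, 1.1456, -1.91772)–(0.483868, 1.1456, -1.8526)  len=0.4882
  (v6,v10,v7) [-++] → (0.483868, 1.1456, -1.8526)–(1.1456, 1.1456, -1.47535)  len=0.7617
  (v8,v12,v9) [++-] → (0.801356, 1.1456, 1.67162)–(1.1456, 1.1456, 1.47535)  len=0.3963
  (v9,v12,v13) [-++] → (0.801356, 1.1456, 1.67162)–(0.483868, 1.1456, 1.8526)  len=0.3654
  (v9,v13,v5) [-+-] → (0.483868, 1.1456, 1.8526)–(0, 1.1456, 1.91772)  len=0.4882
  (v10,v0,v14) [+--] → (0, 1.1456, -1.91772)–(-0.483868, 1.1456, -1.8526)  len=0.4882
  (v10,v14,v11) [+-+] → (-0.483868, 1.1456, -1.8526)–(-0.801356, 1.1456, -1.67162)  len=0.3654
  (v11,v14,v15) [+-+] → (-0.801356, 1.1456, -1.67162)–(-1.1456, 1.1456, -1.47535)  len=0.3963
  (v13,v16,v17) [++-] → (-1.1456, 1.1456, 1.47535)–(-0.483868, 1.1456, 1.8526)  len=0.7617
  (v13,v17,v5) [+--] → (-0.483868, 1.1456, 1.8526)–(0, 1.1456, 1.91772)  len=0.4882
  (v14,v18,v15) [--+] → (-1.49032, 1.1456, -1.00084)–(-1.1456, 1.1456, -1.47535)  len=0.5865
  (v15,v18,v19) [+--] → (-1.49032, 1.1456, -1.00084)–(-1.70337, 1.1456, -0.7076)  len=0.3625
  (v15,v19,v16) [+-+] → (-1.70337, 1.1456, -0.7076)–(-1.70337, 1.1456, 0.345162)  len=1.0528
  (v16,v19,v20) [+--] → (-1.70337, 1.1456, 0.345162)–(-1.70337, 1.1456, 0.7076)  len=0.3624
  (v16,v20,v17) [+--] → (-1.70337, 1.1456, 0.7076)–(-1.1456, 1.1456, 1.47535)  len=0.9490

Chained into 1 loop(s):
  loop 1: 20 segments, perimeter = 11.6261
Total perimeter = 11.626


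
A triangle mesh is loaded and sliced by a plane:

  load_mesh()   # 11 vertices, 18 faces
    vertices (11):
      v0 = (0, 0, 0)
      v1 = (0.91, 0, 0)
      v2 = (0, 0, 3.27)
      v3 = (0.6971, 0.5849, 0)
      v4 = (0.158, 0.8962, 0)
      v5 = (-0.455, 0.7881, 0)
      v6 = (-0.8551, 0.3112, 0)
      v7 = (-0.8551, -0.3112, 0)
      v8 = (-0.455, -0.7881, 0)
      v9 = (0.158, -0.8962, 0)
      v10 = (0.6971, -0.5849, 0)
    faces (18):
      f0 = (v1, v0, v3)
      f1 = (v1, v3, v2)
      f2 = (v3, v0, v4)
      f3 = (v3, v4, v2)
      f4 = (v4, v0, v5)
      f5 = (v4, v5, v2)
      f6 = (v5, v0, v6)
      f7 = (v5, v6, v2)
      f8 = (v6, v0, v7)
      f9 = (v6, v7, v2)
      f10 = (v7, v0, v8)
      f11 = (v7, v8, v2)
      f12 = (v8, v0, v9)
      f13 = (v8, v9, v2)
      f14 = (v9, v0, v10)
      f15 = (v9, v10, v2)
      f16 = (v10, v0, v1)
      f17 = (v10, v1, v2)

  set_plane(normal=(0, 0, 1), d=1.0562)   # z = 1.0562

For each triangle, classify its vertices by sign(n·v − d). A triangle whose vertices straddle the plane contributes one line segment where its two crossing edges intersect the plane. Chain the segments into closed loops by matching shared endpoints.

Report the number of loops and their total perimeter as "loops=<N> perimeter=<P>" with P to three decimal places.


loops=1 perimeter=3.793

Straddling triangles (9 of 18):
  (v1,v3,v2) [--+] → (0.471939, 0.395979, 1.0562)–(0.616073, 0, 1.0562)  len=0.4214
  (v3,v4,v2) [--+] → (0.106966, 0.60673, 1.0562)–(0.471939, 0.395979, 1.0562)  len=0.4215
  (v4,v5,v2) [--+] → (-0.308036, 0.533546, 1.0562)–(0.106966, 0.60673, 1.0562)  len=0.4214
  (v5,v6,v2) [--+] → (-0.578905, 0.210683, 1.0562)–(-0.308036, 0.533546, 1.0562)  len=0.4214
  (v6,v7,v2) [--+] → (-0.578905, -0.210683, 1.0562)–(-0.578905, 0.210683, 1.0562)  len=0.4214
  (v7,v8,v2) [--+] → (-0.308036, -0.533546, 1.0562)–(-0.578905, -0.210683, 1.0562)  len=0.4214
  (v8,v9,v2) [--+] → (0.106966, -0.60673, 1.0562)–(-0.308036, -0.533546, 1.0562)  len=0.4214
  (v9,v10,v2) [--+] → (0.471939, -0.395979, 1.0562)–(0.106966, -0.60673, 1.0562)  len=0.4215
  (v10,v1,v2) [--+] → (0.616073, 0, 1.0562)–(0.471939, -0.395979, 1.0562)  len=0.4214

Chained into 1 loop(s):
  loop 1: 9 segments, perimeter = 3.7927
Total perimeter = 3.793


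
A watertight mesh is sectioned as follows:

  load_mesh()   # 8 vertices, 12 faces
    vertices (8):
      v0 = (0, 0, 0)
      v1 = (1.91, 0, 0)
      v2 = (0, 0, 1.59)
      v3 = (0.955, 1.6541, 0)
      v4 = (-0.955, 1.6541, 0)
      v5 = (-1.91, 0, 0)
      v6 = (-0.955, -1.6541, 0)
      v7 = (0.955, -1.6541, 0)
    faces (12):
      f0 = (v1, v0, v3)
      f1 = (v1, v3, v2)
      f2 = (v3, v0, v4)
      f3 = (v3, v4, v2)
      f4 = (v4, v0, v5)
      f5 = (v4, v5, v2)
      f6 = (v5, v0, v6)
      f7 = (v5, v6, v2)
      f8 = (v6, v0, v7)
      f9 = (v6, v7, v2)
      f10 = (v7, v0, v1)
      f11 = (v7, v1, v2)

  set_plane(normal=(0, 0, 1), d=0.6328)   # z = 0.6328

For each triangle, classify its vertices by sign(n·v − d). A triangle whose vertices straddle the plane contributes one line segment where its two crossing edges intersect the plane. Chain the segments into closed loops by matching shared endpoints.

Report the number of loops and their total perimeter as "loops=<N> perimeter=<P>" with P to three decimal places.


Straddling triangles (6 of 12):
  (v1,v3,v2) [--+] → (0.574922, 0.995789, 0.6328)–(1.14984, 0, 0.6328)  len=1.1498
  (v3,v4,v2) [--+] → (-0.574922, 0.995789, 0.6328)–(0.574922, 0.995789, 0.6328)  len=1.1498
  (v4,v5,v2) [--+] → (-1.14984, 0, 0.6328)–(-0.574922, 0.995789, 0.6328)  len=1.1498
  (v5,v6,v2) [--+] → (-0.574922, -0.995789, 0.6328)–(-1.14984, 0, 0.6328)  len=1.1498
  (v6,v7,v2) [--+] → (0.574922, -0.995789, 0.6328)–(-0.574922, -0.995789, 0.6328)  len=1.1498
  (v7,v1,v2) [--+] → (1.14984, 0, 0.6328)–(0.574922, -0.995789, 0.6328)  len=1.1498

Chained into 1 loop(s):
  loop 1: 6 segments, perimeter = 6.8990
Total perimeter = 6.899

loops=1 perimeter=6.899


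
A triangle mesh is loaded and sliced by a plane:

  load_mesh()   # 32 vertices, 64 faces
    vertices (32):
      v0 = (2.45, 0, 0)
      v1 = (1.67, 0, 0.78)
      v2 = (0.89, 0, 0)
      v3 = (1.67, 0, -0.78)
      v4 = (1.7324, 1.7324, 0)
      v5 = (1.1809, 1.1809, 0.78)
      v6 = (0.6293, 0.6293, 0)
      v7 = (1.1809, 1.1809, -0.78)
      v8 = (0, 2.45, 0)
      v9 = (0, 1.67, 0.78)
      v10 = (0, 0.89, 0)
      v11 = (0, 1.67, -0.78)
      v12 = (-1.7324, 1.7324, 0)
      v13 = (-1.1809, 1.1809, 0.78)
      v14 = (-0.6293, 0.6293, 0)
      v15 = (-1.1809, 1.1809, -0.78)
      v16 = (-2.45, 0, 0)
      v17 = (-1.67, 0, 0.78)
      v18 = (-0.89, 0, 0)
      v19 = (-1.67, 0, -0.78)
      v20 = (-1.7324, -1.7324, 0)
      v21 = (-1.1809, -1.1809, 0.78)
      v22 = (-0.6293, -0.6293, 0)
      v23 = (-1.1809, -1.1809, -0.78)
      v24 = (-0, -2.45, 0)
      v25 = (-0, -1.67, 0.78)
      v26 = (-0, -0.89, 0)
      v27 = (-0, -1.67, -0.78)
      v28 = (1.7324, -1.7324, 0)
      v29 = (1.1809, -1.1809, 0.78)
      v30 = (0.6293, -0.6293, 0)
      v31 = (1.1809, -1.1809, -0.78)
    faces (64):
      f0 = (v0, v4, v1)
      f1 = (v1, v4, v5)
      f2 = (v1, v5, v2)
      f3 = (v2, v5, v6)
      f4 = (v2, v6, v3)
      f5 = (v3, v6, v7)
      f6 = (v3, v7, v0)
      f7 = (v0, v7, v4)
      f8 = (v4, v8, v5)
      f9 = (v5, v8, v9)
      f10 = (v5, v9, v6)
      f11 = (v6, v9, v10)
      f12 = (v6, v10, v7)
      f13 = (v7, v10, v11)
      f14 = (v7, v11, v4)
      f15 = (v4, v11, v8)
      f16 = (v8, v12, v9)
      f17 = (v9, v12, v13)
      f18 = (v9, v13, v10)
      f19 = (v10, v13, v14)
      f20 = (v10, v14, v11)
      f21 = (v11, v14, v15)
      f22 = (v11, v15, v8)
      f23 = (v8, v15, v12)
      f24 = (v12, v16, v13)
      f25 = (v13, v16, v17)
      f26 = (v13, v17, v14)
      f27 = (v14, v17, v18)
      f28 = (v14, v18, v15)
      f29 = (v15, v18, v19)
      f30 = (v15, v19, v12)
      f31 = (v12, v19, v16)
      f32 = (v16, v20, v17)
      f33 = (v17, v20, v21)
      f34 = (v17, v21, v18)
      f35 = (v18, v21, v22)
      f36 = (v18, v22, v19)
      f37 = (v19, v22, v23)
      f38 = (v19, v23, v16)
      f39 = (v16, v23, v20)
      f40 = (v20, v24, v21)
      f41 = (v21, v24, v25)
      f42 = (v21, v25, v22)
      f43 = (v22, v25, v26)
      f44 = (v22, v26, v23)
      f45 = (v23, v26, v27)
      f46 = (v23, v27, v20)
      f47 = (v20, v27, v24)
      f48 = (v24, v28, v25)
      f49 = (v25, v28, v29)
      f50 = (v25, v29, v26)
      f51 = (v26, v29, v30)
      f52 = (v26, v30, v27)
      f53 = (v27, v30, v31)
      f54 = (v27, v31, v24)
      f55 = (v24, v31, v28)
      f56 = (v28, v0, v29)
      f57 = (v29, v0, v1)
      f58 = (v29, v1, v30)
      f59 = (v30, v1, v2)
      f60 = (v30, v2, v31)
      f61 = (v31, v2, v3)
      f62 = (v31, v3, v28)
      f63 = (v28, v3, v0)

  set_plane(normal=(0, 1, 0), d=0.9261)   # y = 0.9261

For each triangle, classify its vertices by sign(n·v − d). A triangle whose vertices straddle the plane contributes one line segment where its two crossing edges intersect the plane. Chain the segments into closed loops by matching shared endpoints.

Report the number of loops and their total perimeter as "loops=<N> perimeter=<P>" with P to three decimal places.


Straddling triangles (22 of 64):
  (v0,v4,v1) [-+-] → (2.06639, 0.9261, 0)–(1.70336, 0.9261, 0.36303)  len=0.5134
  (v1,v4,v5) [-++] → (1.70336, 0.9261, 0.36303)–(1.28643, 0.9261, 0.78)  len=0.5897
  (v1,v5,v2) [-+-] → (1.28643, 0.9261, 0.78)–(1.11813, 0.9261, 0.611701)  len=0.2380
  (v2,v5,v6) [-+-] → (1.11813, 0.9261, 0.611701)–(0.9261, 0.9261, 0.419695)  len=0.2716
  (v3,v6,v7) [--+] → (0.9261, 0.9261, -0.419695)–(1.28643, 0.9261, -0.78)  len=0.5096
  (v3,v7,v0) [-+-] → (1.28643, 0.9261, -0.78)–(1.45473, 0.9261, -0.611701)  len=0.2380
  (v0,v7,v4) [-++] → (1.45473, 0.9261, -0.611701)–(2.06639, 0.9261, 0)  len=0.8650
  (v5,v9,v6) [++-] → (0.449828, 0.9261, 0.22245)–(0.9261, 0.9261, 0.419695)  len=0.5155
  (v6,v9,v10) [-+-] → (0.449828, 0.9261, 0.22245)–(0, 0.9261, 0.0361)  len=0.4869
  (v6,v10,v7) [--+] → (0.146547, 0.9261, -0.0967961)–(0.9261, 0.9261, -0.419695)  len=0.8438
  (v7,v10,v11) [+-+] → (0.146547, 0.9261, -0.0967961)–(0, 0.9261, -0.0361)  len=0.1586
  (v9,v13,v10) [++-] → (-0.146547, 0.9261, 0.0967961)–(0, 0.9261, 0.0361)  len=0.1586
  (v10,v13,v14) [-+-] → (-0.146547, 0.9261, 0.0967961)–(-0.9261, 0.9261, 0.419695)  len=0.8438
  (v10,v14,v11) [--+] → (-0.449828, 0.9261, -0.22245)–(0, 0.9261, -0.0361)  len=0.4869
  (v11,v14,v15) [+-+] → (-0.449828, 0.9261, -0.22245)–(-0.9261, 0.9261, -0.419695)  len=0.5155
  (v12,v16,v13) [+-+] → (-2.06639, 0.9261, 0)–(-1.45473, 0.9261, 0.611701)  len=0.8650
  (v13,v16,v17) [+--] → (-1.45473, 0.9261, 0.611701)–(-1.28643, 0.9261, 0.78)  len=0.2380
  (v13,v17,v14) [+--] → (-1.28643, 0.9261, 0.78)–(-0.9261, 0.9261, 0.419695)  len=0.5096
  (v14,v18,v15) [--+] → (-1.11813, 0.9261, -0.611701)–(-0.9261, 0.9261, -0.419695)  len=0.2716
  (v15,v18,v19) [+--] → (-1.11813, 0.9261, -0.611701)–(-1.28643, 0.9261, -0.78)  len=0.2380
  (v15,v19,v12) [+-+] → (-1.28643, 0.9261, -0.78)–(-1.70336, 0.9261, -0.36303)  len=0.5897
  (v12,v19,v16) [+--] → (-1.70336, 0.9261, -0.36303)–(-2.06639, 0.9261, 0)  len=0.5134

Chained into 1 loop(s):
  loop 1: 22 segments, perimeter = 10.4601
Total perimeter = 10.460

loops=1 perimeter=10.460


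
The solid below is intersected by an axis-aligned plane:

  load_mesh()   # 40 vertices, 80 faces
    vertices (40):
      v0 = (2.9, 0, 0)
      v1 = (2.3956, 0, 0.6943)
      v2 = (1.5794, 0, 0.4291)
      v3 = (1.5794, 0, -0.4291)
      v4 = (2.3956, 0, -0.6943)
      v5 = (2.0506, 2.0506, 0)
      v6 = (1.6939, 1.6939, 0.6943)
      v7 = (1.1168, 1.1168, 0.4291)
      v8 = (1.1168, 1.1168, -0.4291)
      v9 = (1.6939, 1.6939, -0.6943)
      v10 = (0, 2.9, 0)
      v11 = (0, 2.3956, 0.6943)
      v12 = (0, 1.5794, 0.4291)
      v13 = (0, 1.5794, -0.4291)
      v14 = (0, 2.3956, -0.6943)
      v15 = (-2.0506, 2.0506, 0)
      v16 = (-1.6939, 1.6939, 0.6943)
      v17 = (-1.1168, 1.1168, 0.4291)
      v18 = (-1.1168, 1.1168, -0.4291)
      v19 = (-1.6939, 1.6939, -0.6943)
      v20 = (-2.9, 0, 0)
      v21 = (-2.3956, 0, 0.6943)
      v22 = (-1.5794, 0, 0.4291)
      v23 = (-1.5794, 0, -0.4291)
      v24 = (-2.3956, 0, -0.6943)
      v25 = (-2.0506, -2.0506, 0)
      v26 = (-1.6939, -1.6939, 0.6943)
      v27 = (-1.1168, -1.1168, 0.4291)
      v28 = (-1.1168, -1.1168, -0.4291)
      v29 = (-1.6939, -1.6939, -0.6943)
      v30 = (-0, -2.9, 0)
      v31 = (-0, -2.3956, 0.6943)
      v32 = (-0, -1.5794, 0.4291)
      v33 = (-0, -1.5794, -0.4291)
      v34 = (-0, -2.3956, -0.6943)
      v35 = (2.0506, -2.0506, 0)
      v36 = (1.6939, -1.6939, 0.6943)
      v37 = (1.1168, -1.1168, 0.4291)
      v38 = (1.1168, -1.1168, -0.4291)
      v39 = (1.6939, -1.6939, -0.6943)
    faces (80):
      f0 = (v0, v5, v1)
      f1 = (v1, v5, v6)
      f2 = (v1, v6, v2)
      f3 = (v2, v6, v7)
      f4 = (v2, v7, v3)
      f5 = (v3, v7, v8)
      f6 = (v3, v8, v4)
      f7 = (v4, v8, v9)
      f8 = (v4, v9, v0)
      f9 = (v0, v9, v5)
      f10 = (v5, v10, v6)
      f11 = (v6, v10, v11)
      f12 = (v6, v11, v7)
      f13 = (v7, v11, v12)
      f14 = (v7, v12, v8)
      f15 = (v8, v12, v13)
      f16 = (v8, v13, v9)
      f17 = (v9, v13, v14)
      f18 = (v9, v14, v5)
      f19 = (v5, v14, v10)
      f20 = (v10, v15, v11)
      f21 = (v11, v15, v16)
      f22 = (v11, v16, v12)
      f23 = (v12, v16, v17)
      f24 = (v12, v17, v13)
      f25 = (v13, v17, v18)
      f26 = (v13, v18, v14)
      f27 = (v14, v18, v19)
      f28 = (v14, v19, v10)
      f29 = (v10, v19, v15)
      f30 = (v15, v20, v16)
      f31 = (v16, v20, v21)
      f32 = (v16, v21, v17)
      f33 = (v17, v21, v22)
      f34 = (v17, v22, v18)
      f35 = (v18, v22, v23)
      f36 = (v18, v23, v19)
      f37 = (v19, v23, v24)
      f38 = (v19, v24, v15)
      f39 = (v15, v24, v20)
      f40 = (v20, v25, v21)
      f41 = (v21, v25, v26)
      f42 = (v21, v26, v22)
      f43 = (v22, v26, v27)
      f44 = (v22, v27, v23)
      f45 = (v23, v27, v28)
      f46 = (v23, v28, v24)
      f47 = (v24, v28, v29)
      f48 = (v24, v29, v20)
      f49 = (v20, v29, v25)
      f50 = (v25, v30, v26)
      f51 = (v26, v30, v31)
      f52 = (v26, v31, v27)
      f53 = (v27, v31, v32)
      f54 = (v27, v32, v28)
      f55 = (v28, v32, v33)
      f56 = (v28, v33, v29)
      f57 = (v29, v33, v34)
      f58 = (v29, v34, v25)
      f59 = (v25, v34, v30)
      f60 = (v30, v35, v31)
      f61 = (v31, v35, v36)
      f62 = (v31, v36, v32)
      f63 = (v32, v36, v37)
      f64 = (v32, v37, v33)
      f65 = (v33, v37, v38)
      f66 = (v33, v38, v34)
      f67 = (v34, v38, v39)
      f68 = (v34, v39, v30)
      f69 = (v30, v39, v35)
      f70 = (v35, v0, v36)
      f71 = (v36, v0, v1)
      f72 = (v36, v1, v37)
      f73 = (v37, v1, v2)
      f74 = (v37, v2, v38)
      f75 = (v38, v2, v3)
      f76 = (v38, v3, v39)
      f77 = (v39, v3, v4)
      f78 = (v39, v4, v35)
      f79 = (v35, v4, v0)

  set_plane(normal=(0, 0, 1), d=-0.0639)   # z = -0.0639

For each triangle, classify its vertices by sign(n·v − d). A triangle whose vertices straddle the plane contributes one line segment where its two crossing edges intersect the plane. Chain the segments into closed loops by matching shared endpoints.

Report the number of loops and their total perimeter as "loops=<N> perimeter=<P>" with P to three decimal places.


loops=2 perimeter=27.143

Straddling triangles (32 of 80):
  (v2,v7,v3) [++-] → (1.38254, 0.475245, -0.0639)–(1.5794, 0, -0.0639)  len=0.5144
  (v3,v7,v8) [-+-] → (1.38254, 0.475245, -0.0639)–(1.1168, 1.1168, -0.0639)  len=0.6944
  (v4,v9,v0) [--+] → (2.789, 0.155898, -0.0639)–(2.85358, 0, -0.0639)  len=0.1687
  (v0,v9,v5) [+-+] → (2.789, 0.155898, -0.0639)–(2.01777, 2.01777, -0.0639)  len=2.0153
  (v7,v12,v8) [++-] → (0.641555, 1.31366, -0.0639)–(1.1168, 1.1168, -0.0639)  len=0.5144
  (v8,v12,v13) [-+-] → (0.641555, 1.31366, -0.0639)–(0, 1.5794, -0.0639)  len=0.6944
  (v9,v14,v5) [--+] → (1.86187, 2.08235, -0.0639)–(2.01777, 2.01777, -0.0639)  len=0.1687
  (v5,v14,v10) [+-+] → (1.86187, 2.08235, -0.0639)–(0, 2.85358, -0.0639)  len=2.0153
  (v12,v17,v13) [++-] → (-0.475245, 1.38254, -0.0639)–(0, 1.5794, -0.0639)  len=0.5144
  (v13,v17,v18) [-+-] → (-0.475245, 1.38254, -0.0639)–(-1.1168, 1.1168, -0.0639)  len=0.6944
  (v14,v19,v10) [--+] → (-0.155898, 2.789, -0.0639)–(0, 2.85358, -0.0639)  len=0.1687
  (v10,v19,v15) [+-+] → (-0.155898, 2.789, -0.0639)–(-2.01777, 2.01777, -0.0639)  len=2.0153
  (v17,v22,v18) [++-] → (-1.31366, 0.641555, -0.0639)–(-1.1168, 1.1168, -0.0639)  len=0.5144
  (v18,v22,v23) [-+-] → (-1.31366, 0.641555, -0.0639)–(-1.5794, 0, -0.0639)  len=0.6944
  (v19,v24,v15) [--+] → (-2.08235, 1.86187, -0.0639)–(-2.01777, 2.01777, -0.0639)  len=0.1687
  (v15,v24,v20) [+-+] → (-2.08235, 1.86187, -0.0639)–(-2.85358, 0, -0.0639)  len=2.0153
  (v22,v27,v23) [++-] → (-1.38254, -0.475245, -0.0639)–(-1.5794, 0, -0.0639)  len=0.5144
  (v23,v27,v28) [-+-] → (-1.38254, -0.475245, -0.0639)–(-1.1168, -1.1168, -0.0639)  len=0.6944
  (v24,v29,v20) [--+] → (-2.789, -0.155898, -0.0639)–(-2.85358, 0, -0.0639)  len=0.1687
  (v20,v29,v25) [+-+] → (-2.789, -0.155898, -0.0639)–(-2.01777, -2.01777, -0.0639)  len=2.0153
  (v27,v32,v28) [++-] → (-0.641555, -1.31366, -0.0639)–(-1.1168, -1.1168, -0.0639)  len=0.5144
  (v28,v32,v33) [-+-] → (-0.641555, -1.31366, -0.0639)–(0, -1.5794, -0.0639)  len=0.6944
  (v29,v34,v25) [--+] → (-1.86187, -2.08235, -0.0639)–(-2.01777, -2.01777, -0.0639)  len=0.1687
  (v25,v34,v30) [+-+] → (-1.86187, -2.08235, -0.0639)–(0, -2.85358, -0.0639)  len=2.0153
  (v32,v37,v33) [++-] → (0.475245, -1.38254, -0.0639)–(0, -1.5794, -0.0639)  len=0.5144
  (v33,v37,v38) [-+-] → (0.475245, -1.38254, -0.0639)–(1.1168, -1.1168, -0.0639)  len=0.6944
  (v34,v39,v30) [--+] → (0.155898, -2.789, -0.0639)–(0, -2.85358, -0.0639)  len=0.1687
  (v30,v39,v35) [+-+] → (0.155898, -2.789, -0.0639)–(2.01777, -2.01777, -0.0639)  len=2.0153
  (v37,v2,v38) [++-] → (1.31366, -0.641555, -0.0639)–(1.1168, -1.1168, -0.0639)  len=0.5144
  (v38,v2,v3) [-+-] → (1.31366, -0.641555, -0.0639)–(1.5794, 0, -0.0639)  len=0.6944
  (v39,v4,v35) [--+] → (2.08235, -1.86187, -0.0639)–(2.01777, -2.01777, -0.0639)  len=0.1687
  (v35,v4,v0) [+-+] → (2.08235, -1.86187, -0.0639)–(2.85358, 0, -0.0639)  len=2.0153

Chained into 2 loop(s):
  loop 1: 16 segments, perimeter = 9.6705
  loop 2: 16 segments, perimeter = 17.4722
Total perimeter = 27.143


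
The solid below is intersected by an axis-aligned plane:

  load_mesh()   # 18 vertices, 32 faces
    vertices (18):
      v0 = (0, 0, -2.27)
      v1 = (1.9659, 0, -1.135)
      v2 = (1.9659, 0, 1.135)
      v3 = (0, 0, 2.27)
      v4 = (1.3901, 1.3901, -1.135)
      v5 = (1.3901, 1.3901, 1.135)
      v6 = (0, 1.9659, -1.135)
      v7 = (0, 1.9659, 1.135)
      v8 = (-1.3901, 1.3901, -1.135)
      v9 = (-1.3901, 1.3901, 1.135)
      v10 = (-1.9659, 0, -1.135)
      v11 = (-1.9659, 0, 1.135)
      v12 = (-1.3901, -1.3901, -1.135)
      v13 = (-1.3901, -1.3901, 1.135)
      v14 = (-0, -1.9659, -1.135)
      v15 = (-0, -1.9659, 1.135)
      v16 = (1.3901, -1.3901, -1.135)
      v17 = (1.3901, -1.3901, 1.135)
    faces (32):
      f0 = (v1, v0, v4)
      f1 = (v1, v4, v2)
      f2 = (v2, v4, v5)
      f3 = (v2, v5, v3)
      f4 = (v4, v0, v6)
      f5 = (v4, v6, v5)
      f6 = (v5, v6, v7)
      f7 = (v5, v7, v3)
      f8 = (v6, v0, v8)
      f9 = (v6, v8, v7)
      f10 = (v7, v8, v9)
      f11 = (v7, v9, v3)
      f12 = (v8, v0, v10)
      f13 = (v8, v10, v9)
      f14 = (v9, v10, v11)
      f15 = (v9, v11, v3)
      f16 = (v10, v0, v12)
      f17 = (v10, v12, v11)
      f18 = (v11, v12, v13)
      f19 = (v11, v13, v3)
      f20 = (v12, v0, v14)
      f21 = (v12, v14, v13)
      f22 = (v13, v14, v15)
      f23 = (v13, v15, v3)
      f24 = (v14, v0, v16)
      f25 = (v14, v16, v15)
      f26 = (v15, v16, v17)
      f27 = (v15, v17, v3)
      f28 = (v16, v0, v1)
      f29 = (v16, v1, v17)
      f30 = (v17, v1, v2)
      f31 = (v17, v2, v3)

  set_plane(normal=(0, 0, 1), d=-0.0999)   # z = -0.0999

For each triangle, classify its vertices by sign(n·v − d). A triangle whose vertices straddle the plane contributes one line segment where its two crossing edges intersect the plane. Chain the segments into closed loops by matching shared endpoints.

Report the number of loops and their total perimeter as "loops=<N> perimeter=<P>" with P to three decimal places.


Straddling triangles (16 of 32):
  (v1,v4,v2) [--+] → (1.65266, 0.756227, -0.0999)–(1.9659, 0, -0.0999)  len=0.8185
  (v2,v4,v5) [+-+] → (1.65266, 0.756227, -0.0999)–(1.3901, 1.3901, -0.0999)  len=0.6861
  (v4,v6,v5) [--+] → (0.633873, 1.70334, -0.0999)–(1.3901, 1.3901, -0.0999)  len=0.8185
  (v5,v6,v7) [+-+] → (0.633873, 1.70334, -0.0999)–(0, 1.9659, -0.0999)  len=0.6861
  (v6,v8,v7) [--+] → (-0.756227, 1.65266, -0.0999)–(0, 1.9659, -0.0999)  len=0.8185
  (v7,v8,v9) [+-+] → (-0.756227, 1.65266, -0.0999)–(-1.3901, 1.3901, -0.0999)  len=0.6861
  (v8,v10,v9) [--+] → (-1.70334, 0.633873, -0.0999)–(-1.3901, 1.3901, -0.0999)  len=0.8185
  (v9,v10,v11) [+-+] → (-1.70334, 0.633873, -0.0999)–(-1.9659, 0, -0.0999)  len=0.6861
  (v10,v12,v11) [--+] → (-1.65266, -0.756227, -0.0999)–(-1.9659, 0, -0.0999)  len=0.8185
  (v11,v12,v13) [+-+] → (-1.65266, -0.756227, -0.0999)–(-1.3901, -1.3901, -0.0999)  len=0.6861
  (v12,v14,v13) [--+] → (-0.633873, -1.70334, -0.0999)–(-1.3901, -1.3901, -0.0999)  len=0.8185
  (v13,v14,v15) [+-+] → (-0.633873, -1.70334, -0.0999)–(0, -1.9659, -0.0999)  len=0.6861
  (v14,v16,v15) [--+] → (0.756227, -1.65266, -0.0999)–(0, -1.9659, -0.0999)  len=0.8185
  (v15,v16,v17) [+-+] → (0.756227, -1.65266, -0.0999)–(1.3901, -1.3901, -0.0999)  len=0.6861
  (v16,v1,v17) [--+] → (1.70334, -0.633873, -0.0999)–(1.3901, -1.3901, -0.0999)  len=0.8185
  (v17,v1,v2) [+-+] → (1.70334, -0.633873, -0.0999)–(1.9659, 0, -0.0999)  len=0.6861

Chained into 1 loop(s):
  loop 1: 16 segments, perimeter = 12.0371
Total perimeter = 12.037

loops=1 perimeter=12.037
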